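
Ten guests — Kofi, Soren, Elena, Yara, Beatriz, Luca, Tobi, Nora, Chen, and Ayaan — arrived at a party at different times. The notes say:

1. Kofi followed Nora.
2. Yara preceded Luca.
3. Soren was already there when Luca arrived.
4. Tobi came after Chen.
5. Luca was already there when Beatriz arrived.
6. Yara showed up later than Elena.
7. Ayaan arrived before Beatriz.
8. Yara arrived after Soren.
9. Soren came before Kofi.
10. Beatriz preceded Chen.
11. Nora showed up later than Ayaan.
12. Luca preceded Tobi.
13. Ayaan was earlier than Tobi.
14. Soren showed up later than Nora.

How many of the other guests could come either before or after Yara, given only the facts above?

1

Forced before Yara: Ayaan, Elena, Nora, and Soren; forced after Yara: Beatriz, Chen, Luca, and Tobi.
That leaves Kofi with no forced order relative to Yara — 1.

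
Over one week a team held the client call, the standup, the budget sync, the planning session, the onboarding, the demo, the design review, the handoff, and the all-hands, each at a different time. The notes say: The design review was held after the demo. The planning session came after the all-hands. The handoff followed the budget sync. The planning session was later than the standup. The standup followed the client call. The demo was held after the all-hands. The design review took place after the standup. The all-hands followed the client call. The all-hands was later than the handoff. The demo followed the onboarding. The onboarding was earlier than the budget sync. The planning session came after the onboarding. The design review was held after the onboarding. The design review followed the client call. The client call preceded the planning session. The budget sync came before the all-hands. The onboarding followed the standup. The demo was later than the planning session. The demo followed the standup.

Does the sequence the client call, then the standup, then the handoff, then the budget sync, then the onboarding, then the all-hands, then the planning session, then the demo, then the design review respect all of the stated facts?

no

The constraints require the onboarding before the budget sync, but in the proposed sequence the budget sync appears ahead of the onboarding. That one violation is enough.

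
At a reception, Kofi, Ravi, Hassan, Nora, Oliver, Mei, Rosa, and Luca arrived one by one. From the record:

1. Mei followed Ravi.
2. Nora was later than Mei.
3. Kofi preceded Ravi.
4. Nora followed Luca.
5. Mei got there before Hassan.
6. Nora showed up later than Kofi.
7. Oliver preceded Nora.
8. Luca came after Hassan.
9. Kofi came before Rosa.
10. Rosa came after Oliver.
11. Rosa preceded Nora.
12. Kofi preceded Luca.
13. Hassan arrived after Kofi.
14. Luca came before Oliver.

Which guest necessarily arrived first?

Kofi has a chain of constraints placing them before every other guest, so Kofi must be first.

Kofi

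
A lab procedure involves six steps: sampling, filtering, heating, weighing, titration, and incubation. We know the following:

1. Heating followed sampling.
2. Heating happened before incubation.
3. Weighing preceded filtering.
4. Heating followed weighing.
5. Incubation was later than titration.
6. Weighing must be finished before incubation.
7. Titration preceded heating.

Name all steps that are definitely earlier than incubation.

Directly stated before incubation: heating, titration, and weighing.
Sampling reaches incubation via sampling → heating → incubation.

heating, sampling, titration, weighing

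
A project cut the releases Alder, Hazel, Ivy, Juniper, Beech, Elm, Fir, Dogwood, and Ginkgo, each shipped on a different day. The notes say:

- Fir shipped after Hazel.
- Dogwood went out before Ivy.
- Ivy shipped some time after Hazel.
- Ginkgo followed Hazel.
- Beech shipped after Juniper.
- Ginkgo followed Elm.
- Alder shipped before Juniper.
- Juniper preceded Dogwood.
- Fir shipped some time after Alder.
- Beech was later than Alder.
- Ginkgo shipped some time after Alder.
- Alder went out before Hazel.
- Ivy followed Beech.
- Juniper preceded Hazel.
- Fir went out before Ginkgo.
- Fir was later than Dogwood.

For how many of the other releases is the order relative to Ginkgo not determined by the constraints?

2

Forced before Ginkgo: Alder, Dogwood, Elm, Fir, Hazel, and Juniper.
That leaves Beech and Ivy with no forced order relative to Ginkgo — 2.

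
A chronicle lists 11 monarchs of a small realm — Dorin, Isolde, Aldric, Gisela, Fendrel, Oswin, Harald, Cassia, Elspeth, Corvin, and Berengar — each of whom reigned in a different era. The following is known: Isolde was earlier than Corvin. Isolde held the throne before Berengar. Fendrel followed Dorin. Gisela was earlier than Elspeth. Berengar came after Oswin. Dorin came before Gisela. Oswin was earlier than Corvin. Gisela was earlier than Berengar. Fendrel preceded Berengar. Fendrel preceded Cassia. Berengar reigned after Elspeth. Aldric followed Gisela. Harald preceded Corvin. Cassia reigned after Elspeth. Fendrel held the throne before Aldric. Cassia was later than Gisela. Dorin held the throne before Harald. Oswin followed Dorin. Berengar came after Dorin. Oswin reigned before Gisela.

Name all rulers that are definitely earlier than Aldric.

Dorin, Fendrel, Gisela, Oswin

Directly stated before Aldric: Fendrel and Gisela.
Dorin reaches Aldric via Dorin → Fendrel → Aldric.
Oswin reaches Aldric via Oswin → Gisela → Aldric.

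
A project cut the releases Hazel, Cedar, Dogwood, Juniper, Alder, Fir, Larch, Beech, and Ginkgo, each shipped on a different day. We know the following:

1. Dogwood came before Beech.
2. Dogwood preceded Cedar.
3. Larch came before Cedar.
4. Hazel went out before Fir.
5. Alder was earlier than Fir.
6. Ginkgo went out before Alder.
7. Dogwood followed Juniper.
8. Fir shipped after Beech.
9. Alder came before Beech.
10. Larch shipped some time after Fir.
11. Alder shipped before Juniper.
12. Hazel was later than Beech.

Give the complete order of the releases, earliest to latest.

Ginkgo, Alder, Juniper, Dogwood, Beech, Hazel, Fir, Larch, Cedar

The constraints fix every adjacent pair, so only one ordering works:
Ginkgo → Alder → Juniper → Dogwood → Beech → Hazel → Fir → Larch → Cedar.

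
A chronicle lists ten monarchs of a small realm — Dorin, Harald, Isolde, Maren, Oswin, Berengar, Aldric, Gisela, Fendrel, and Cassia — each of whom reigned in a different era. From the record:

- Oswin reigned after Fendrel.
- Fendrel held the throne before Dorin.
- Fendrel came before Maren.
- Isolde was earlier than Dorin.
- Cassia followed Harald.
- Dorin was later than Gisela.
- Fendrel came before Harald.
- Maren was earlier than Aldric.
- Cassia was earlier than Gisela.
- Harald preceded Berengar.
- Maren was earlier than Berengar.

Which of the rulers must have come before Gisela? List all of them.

Directly stated before Gisela: Cassia.
Fendrel reaches Gisela via Fendrel → Harald → Cassia → Gisela.
Harald reaches Gisela via Harald → Cassia → Gisela.

Cassia, Fendrel, Harald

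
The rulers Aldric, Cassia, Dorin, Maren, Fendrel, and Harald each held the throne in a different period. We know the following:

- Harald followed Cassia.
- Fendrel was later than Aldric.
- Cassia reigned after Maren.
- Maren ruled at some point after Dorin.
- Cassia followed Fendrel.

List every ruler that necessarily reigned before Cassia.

Aldric, Dorin, Fendrel, Maren

Directly stated before Cassia: Fendrel and Maren.
Aldric reaches Cassia via Aldric → Fendrel → Cassia.
Dorin reaches Cassia via Dorin → Maren → Cassia.
No chain forces Harald ahead of Cassia.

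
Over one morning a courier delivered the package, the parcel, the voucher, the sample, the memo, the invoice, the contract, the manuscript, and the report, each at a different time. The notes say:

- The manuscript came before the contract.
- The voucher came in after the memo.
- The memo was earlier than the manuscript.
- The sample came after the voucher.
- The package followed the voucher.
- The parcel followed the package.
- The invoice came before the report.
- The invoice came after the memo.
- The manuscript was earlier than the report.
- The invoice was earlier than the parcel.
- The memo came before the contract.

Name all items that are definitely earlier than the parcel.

Directly stated before the parcel: the invoice and the package.
The memo reaches the parcel via the memo → the invoice → the parcel.
The voucher reaches the parcel via the voucher → the package → the parcel.

the invoice, the memo, the package, the voucher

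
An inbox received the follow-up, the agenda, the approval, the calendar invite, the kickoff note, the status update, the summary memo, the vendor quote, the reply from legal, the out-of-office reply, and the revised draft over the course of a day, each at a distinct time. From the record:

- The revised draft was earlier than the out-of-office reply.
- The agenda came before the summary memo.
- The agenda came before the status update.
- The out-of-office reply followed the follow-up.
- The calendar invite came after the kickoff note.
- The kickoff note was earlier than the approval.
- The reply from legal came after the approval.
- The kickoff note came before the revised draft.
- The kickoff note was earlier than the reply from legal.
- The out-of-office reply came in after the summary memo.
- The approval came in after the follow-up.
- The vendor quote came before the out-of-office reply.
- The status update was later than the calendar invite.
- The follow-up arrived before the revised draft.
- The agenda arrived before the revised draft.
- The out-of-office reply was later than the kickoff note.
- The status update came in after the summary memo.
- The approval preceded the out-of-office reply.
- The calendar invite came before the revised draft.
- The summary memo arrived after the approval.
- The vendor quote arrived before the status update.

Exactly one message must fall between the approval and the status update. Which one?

the summary memo

Tracing the constraints gives the approval → the summary memo → the status update, so the summary memo sits after the approval and before the status update.
No other message is forced both after the approval and before the status update.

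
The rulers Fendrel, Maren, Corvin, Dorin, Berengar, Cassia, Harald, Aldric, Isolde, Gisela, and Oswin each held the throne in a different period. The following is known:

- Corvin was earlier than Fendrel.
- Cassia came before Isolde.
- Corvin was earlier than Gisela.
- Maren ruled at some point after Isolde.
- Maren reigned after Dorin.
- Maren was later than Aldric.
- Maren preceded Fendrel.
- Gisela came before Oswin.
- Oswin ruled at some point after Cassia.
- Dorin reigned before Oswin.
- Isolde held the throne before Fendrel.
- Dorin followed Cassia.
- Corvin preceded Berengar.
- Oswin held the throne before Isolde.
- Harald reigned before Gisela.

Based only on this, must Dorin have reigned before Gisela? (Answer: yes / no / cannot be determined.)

No chain of stated constraints runs from Dorin to Gisela, and none runs from Gisela to Dorin either.
So the relative order of Dorin and Gisela is not fixed by the given facts.

cannot be determined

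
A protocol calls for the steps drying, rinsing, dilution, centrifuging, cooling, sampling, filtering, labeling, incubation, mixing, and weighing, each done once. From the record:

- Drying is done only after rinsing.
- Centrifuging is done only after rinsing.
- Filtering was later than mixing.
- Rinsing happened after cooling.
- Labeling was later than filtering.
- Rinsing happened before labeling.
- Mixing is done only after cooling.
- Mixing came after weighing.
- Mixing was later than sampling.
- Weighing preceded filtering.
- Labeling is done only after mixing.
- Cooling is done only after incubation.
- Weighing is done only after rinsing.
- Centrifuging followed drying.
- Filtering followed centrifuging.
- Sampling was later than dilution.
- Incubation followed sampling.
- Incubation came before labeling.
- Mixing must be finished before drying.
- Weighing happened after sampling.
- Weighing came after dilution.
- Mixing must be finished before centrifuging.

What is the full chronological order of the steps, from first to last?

dilution, sampling, incubation, cooling, rinsing, weighing, mixing, drying, centrifuging, filtering, labeling

The constraints fix every adjacent pair, so only one ordering works:
dilution → sampling → incubation → cooling → rinsing → weighing → mixing → drying → centrifuging → filtering → labeling.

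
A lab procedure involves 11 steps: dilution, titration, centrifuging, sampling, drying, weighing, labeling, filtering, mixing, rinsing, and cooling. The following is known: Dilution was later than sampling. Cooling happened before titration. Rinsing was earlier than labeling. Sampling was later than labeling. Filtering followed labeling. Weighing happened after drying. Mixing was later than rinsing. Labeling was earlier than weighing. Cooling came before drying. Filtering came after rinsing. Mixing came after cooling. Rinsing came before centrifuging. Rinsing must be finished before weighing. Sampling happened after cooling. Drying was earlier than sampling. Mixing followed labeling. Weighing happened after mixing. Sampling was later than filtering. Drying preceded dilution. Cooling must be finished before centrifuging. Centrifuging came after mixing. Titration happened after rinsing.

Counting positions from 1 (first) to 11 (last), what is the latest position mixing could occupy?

Mixing must come before centrifuging and weighing — 2 steps forced after it.
Everything else can be placed before mixing in some valid order, so mixing can sit as late as position 11 − 2 = 9.

9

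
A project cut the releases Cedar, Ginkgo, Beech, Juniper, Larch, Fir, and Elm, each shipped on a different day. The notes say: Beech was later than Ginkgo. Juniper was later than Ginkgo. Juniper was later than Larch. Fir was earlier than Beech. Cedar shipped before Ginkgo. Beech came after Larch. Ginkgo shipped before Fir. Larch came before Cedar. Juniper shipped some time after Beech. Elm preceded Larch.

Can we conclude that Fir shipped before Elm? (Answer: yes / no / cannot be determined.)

Tracing the constraints gives Elm → Larch → Cedar → Ginkgo → Fir, so Elm must come before Fir.
That means Fir cannot be before Elm.

no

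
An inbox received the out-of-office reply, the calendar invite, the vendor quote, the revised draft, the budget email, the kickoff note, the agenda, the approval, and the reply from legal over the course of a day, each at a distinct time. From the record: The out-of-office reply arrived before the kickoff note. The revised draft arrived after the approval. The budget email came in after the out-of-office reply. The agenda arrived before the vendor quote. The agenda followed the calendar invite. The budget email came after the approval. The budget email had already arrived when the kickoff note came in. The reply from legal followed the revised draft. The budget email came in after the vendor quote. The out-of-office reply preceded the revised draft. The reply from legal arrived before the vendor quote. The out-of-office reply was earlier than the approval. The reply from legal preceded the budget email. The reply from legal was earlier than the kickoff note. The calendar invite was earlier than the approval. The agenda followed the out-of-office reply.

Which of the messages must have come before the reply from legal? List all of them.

Directly stated before the reply from legal: the revised draft.
The approval reaches the reply from legal via the approval → the revised draft → the reply from legal.
The calendar invite reaches the reply from legal via the calendar invite → the approval → the revised draft → the reply from legal.
The out-of-office reply reaches the reply from legal via the out-of-office reply → the revised draft → the reply from legal.
No chain forces the vendor quote (or any of the others) ahead of the reply from legal.

the approval, the calendar invite, the out-of-office reply, the revised draft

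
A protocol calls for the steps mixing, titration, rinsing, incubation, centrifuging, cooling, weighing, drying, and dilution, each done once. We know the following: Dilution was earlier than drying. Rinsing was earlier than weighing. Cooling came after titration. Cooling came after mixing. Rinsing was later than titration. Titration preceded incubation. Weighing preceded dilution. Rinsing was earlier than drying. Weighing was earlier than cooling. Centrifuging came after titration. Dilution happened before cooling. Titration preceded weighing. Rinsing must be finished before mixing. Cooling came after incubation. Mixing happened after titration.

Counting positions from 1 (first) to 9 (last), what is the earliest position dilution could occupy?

4

Rinsing, titration, and weighing must all come before dilution — 3 forced predecessors.
Nothing else is forced ahead of dilution, so its earliest slot is position 3 + 1 = 4.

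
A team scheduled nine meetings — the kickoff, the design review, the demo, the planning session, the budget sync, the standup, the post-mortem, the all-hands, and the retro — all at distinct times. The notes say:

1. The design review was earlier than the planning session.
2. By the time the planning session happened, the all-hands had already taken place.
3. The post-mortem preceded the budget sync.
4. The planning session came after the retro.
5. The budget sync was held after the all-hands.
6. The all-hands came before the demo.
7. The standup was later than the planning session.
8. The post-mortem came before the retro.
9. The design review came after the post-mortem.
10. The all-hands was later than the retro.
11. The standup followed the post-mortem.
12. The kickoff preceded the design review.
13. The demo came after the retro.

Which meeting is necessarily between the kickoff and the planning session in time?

the design review

Tracing the constraints gives the kickoff → the design review → the planning session, so the design review sits after the kickoff and before the planning session.
No other meeting is forced both after the kickoff and before the planning session.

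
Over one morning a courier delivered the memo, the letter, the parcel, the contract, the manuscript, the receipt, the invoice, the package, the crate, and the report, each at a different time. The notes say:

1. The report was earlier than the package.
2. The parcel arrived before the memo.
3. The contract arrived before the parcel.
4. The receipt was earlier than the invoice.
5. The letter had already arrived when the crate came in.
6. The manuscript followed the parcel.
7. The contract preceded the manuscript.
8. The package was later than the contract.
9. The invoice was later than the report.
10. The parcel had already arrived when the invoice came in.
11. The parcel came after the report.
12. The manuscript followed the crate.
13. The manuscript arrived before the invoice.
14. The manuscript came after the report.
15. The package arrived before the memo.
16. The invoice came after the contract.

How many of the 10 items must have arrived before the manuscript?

Directly stated before the manuscript: the contract, the crate, the parcel, and the report.
The letter reaches the manuscript via the letter → the crate → the manuscript.
No chain forces the invoice (or any of the others) ahead of the manuscript.
That's the contract, the crate, the letter, the parcel, and the report — 5 in all.

5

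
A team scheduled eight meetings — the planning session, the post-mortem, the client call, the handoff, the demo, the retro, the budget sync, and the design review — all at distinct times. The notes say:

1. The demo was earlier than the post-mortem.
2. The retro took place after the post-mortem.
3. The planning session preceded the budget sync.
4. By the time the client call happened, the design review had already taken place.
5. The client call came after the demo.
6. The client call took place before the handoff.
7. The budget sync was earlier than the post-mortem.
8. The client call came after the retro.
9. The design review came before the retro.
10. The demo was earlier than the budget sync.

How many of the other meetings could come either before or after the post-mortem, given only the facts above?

Forced before the post-mortem: the budget sync, the demo, and the planning session; forced after the post-mortem: the client call, the handoff, and the retro.
That leaves the design review with no forced order relative to the post-mortem — 1.

1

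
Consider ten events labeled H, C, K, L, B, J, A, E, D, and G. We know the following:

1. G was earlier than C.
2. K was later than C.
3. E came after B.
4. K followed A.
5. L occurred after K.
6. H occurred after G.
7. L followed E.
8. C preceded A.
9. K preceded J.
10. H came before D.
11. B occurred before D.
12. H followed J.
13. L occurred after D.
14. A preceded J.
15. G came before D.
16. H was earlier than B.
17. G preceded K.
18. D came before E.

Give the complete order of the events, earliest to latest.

The constraints fix every adjacent pair, so only one ordering works:
G → C → A → K → J → H → B → D → E → L.

G, C, A, K, J, H, B, D, E, L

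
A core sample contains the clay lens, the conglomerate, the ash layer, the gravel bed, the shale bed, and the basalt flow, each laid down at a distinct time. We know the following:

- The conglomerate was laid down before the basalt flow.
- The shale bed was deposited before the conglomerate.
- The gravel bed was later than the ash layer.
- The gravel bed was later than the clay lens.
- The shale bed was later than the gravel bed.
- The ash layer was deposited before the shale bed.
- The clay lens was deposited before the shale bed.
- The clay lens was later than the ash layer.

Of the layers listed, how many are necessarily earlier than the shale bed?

Directly stated before the shale bed: the ash layer, the clay lens, and the gravel bed.
That's the ash layer, the clay lens, and the gravel bed — 3 in all.

3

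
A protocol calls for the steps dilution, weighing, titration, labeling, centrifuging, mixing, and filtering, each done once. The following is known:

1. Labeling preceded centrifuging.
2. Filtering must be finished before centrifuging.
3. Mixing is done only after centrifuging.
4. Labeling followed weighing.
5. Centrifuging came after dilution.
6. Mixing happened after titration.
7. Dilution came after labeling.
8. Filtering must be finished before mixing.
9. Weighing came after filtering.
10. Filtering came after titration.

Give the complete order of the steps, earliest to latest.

titration, filtering, weighing, labeling, dilution, centrifuging, mixing

The constraints fix every adjacent pair, so only one ordering works:
titration → filtering → weighing → labeling → dilution → centrifuging → mixing.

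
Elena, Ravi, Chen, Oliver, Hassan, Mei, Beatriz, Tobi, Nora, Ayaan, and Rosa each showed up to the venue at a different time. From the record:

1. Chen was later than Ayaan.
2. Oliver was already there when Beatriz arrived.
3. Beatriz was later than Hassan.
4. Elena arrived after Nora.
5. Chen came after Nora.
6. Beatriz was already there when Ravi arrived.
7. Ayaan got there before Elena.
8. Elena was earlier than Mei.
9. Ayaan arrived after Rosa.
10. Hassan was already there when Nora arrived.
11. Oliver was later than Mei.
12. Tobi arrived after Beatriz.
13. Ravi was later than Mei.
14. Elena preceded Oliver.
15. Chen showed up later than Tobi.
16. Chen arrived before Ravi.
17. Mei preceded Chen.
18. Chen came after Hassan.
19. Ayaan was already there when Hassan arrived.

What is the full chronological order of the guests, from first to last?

Rosa, Ayaan, Hassan, Nora, Elena, Mei, Oliver, Beatriz, Tobi, Chen, Ravi

The constraints fix every adjacent pair, so only one ordering works:
Rosa → Ayaan → Hassan → Nora → Elena → Mei → Oliver → Beatriz → Tobi → Chen → Ravi.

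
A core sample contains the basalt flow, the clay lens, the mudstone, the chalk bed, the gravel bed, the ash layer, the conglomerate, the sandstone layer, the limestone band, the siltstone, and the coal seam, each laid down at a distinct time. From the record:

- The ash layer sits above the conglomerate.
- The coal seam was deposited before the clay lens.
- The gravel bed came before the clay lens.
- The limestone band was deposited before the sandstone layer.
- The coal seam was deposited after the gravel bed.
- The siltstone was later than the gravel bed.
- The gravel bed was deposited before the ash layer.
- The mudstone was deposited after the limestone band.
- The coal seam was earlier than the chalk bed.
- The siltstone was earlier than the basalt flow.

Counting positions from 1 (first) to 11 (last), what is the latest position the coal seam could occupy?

The coal seam must come before the chalk bed and the clay lens — 2 layers forced after it.
Everything else can be placed before the coal seam in some valid order, so the coal seam can sit as late as position 11 − 2 = 9.

9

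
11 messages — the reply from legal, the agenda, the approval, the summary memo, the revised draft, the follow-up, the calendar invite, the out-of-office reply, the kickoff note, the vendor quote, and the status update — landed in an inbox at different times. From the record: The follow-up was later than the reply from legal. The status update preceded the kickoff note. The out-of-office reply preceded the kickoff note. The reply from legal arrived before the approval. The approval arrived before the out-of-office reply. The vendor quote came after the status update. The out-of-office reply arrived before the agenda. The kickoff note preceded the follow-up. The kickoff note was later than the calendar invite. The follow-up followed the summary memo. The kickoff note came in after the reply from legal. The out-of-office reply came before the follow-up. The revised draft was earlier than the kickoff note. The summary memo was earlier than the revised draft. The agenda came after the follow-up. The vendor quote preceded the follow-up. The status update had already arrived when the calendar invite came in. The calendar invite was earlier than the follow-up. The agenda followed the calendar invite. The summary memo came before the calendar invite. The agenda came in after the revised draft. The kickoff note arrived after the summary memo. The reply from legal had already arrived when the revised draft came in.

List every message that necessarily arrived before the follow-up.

the approval, the calendar invite, the kickoff note, the out-of-office reply, the reply from legal, the revised draft, the status update, the summary memo, the vendor quote

Directly stated before the follow-up: the calendar invite, the kickoff note, the out-of-office reply, the reply from legal, the summary memo, and the vendor quote.
The approval reaches the follow-up via the approval → the out-of-office reply → the follow-up.
The revised draft reaches the follow-up via the revised draft → the kickoff note → the follow-up.
The status update reaches the follow-up via the status update → the kickoff note → the follow-up.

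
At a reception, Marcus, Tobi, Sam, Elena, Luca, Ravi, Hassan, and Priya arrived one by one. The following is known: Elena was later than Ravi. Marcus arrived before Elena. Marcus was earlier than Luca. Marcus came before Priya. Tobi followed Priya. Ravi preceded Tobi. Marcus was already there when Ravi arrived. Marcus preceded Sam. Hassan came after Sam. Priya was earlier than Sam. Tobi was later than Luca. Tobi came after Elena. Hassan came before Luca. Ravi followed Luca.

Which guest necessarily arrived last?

Every other guest has a chain of constraints placing them before Tobi, so Tobi is last.

Tobi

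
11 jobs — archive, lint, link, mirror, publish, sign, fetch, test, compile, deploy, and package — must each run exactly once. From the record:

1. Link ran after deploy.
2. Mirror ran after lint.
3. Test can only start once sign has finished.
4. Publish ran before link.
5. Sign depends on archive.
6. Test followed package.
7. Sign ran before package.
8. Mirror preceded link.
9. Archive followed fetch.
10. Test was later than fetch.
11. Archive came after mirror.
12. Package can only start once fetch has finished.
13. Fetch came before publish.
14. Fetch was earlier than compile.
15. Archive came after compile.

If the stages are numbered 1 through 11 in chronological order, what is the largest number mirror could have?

6

Mirror must come before archive, link, package, sign, and test — 5 stages forced after it.
Everything else can be placed before mirror in some valid order, so mirror can sit as late as position 11 − 5 = 6.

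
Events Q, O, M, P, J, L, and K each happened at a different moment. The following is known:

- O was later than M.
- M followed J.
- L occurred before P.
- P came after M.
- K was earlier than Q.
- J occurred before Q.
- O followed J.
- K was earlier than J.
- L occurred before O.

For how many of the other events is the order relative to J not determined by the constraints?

1

Forced before J: K; forced after J: M, O, P, and Q.
That leaves L with no forced order relative to J — 1.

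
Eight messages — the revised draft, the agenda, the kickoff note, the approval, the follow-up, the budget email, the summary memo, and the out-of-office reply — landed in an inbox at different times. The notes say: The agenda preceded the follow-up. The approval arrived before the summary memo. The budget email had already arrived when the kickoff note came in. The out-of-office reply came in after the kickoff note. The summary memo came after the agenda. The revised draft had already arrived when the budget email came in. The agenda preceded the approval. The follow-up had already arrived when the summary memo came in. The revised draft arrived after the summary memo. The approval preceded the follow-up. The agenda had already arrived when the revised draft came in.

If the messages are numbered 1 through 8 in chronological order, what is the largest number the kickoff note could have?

The kickoff note must come before the out-of-office reply — 1 message forced after it.
Everything else can be placed before the kickoff note in some valid order, so the kickoff note can sit as late as position 8 − 1 = 7.

7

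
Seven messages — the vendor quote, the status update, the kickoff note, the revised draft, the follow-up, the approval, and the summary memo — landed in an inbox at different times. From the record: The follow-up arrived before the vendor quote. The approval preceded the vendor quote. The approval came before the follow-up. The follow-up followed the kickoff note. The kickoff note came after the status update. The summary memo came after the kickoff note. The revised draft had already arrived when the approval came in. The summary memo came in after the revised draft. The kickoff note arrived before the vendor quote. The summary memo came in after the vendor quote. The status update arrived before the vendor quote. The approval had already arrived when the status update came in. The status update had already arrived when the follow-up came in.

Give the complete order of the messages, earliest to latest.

The constraints fix every adjacent pair, so only one ordering works:
the revised draft → the approval → the status update → the kickoff note → the follow-up → the vendor quote → the summary memo.

the revised draft, the approval, the status update, the kickoff note, the follow-up, the vendor quote, the summary memo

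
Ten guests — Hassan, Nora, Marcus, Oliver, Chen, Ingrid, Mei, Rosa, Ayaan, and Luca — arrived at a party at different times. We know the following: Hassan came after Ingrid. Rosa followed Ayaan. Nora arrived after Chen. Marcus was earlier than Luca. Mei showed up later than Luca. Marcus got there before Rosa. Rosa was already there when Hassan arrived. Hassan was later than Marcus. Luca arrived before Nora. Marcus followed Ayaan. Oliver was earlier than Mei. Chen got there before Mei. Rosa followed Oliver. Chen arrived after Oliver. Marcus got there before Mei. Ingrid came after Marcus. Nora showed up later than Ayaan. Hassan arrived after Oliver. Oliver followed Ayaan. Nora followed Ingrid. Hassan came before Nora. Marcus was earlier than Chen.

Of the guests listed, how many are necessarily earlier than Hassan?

5

Directly stated before Hassan: Ingrid, Marcus, Oliver, and Rosa.
Ayaan reaches Hassan via Ayaan → Marcus → Hassan.
That's Ayaan, Ingrid, Marcus, Oliver, and Rosa — 5 in all.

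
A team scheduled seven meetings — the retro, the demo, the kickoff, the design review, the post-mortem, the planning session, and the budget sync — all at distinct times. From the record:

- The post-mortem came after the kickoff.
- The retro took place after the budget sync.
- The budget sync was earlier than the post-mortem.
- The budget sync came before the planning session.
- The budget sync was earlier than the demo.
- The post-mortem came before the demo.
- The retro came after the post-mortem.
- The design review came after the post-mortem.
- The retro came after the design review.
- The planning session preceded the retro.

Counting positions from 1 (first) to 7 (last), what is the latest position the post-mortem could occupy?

4

The post-mortem must come before the demo, the design review, and the retro — 3 meetings forced after it.
Everything else can be placed before the post-mortem in some valid order, so the post-mortem can sit as late as position 7 − 3 = 4.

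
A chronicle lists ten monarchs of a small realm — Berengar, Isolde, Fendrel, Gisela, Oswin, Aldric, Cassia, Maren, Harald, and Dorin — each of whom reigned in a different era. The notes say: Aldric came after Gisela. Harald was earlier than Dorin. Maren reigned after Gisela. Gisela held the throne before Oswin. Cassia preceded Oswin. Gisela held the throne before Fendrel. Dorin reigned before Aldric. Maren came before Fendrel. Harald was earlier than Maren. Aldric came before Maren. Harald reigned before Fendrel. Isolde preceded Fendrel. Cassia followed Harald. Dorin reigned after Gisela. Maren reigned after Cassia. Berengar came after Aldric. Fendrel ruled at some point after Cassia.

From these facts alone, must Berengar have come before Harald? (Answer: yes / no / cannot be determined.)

Tracing the constraints gives Harald → Dorin → Aldric → Berengar, so Harald must come before Berengar.
That means Berengar cannot be before Harald.

no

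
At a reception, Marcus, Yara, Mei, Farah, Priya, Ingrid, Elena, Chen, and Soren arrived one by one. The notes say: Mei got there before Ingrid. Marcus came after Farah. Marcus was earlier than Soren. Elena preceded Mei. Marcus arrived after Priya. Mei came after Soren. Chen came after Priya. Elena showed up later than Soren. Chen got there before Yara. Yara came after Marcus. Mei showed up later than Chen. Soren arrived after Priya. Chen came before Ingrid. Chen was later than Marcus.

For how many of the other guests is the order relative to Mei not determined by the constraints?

1

Forced before Mei: Chen, Elena, Farah, Marcus, Priya, and Soren; forced after Mei: Ingrid.
That leaves Yara with no forced order relative to Mei — 1.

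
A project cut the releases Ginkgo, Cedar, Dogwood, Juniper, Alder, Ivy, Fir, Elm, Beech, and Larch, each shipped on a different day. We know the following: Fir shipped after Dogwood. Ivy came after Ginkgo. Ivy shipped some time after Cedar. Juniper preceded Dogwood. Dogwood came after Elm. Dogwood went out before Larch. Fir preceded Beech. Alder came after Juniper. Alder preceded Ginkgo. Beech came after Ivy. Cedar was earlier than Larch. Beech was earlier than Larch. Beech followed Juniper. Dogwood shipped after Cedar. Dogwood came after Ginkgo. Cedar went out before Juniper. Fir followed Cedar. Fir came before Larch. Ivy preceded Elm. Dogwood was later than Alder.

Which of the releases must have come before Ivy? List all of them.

Directly stated before Ivy: Cedar and Ginkgo.
Alder reaches Ivy via Alder → Ginkgo → Ivy.
Juniper reaches Ivy via Juniper → Alder → Ginkgo → Ivy.

Alder, Cedar, Ginkgo, Juniper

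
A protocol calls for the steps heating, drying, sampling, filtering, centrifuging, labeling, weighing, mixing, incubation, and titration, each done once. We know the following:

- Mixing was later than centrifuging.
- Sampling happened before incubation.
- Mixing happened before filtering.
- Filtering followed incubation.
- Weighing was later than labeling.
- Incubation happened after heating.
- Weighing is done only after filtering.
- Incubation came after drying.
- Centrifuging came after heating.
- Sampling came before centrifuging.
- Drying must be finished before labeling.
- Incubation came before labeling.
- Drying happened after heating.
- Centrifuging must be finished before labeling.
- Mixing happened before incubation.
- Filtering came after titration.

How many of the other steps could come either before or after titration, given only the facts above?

Forced after titration: filtering and weighing.
That leaves centrifuging, drying, heating, incubation, labeling, mixing, and sampling with no forced order relative to titration — 7.

7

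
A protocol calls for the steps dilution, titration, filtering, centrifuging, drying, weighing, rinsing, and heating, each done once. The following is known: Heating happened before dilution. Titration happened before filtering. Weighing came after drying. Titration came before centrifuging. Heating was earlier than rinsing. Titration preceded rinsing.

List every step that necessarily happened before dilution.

heating

Directly stated before dilution: heating.
No chain forces titration (or any of the others) ahead of dilution.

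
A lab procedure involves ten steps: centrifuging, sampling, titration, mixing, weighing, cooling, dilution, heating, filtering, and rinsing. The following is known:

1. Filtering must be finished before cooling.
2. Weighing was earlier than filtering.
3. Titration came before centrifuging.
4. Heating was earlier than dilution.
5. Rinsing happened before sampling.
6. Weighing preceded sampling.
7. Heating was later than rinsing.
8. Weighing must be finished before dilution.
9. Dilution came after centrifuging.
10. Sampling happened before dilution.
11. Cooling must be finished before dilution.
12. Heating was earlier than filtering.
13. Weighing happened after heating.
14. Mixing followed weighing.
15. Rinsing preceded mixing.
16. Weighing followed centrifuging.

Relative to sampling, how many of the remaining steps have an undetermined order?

3

Forced before sampling: centrifuging, heating, rinsing, titration, and weighing; forced after sampling: dilution.
That leaves cooling, filtering, and mixing with no forced order relative to sampling — 3.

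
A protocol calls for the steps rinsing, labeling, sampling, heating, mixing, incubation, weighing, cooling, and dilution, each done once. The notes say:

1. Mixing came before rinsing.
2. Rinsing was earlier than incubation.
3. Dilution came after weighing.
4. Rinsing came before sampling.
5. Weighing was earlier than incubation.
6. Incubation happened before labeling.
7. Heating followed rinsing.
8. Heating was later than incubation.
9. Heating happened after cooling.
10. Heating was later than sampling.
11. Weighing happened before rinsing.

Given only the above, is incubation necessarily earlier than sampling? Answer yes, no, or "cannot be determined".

cannot be determined

No chain of stated constraints runs from incubation to sampling, and none runs from sampling to incubation either.
So the relative order of incubation and sampling is not fixed by the given facts.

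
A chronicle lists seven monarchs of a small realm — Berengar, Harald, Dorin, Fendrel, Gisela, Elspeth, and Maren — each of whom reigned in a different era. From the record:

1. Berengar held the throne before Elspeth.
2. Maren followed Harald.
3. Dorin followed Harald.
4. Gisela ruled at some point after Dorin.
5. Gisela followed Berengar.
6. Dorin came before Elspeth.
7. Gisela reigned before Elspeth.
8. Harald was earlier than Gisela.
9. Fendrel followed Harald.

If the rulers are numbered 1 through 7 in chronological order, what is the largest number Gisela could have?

6

Gisela must come before Elspeth — 1 ruler forced after them.
Everything else can be placed before Gisela in some valid order, so Gisela can sit as late as position 7 − 1 = 6.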